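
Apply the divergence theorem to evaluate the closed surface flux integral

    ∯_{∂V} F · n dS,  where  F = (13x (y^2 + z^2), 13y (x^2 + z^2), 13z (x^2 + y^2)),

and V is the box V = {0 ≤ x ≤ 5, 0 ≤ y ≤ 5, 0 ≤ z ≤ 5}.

By the divergence theorem,

    ∯_{∂V} F · n dS = ∭_V (∇ · F) dV.

Compute the divergence:
    ∇ · F = ∂F_x/∂x + ∂F_y/∂y + ∂F_z/∂z = 13y^2 + 13z^2 + 13x^2 + 13z^2 + 13x^2 + 13y^2 = 26x^2 + 26y^2 + 26z^2.

V is a rectangular box, so dV = dx dy dz with 0 ≤ x ≤ 5, 0 ≤ y ≤ 5, 0 ≤ z ≤ 5.

Integrate (26x^2 + 26y^2 + 26z^2) over V as an iterated integral:

    ∭_V (∇·F) dV = ∫_0^{5} ∫_0^{5} ∫_0^{5} (26x^2 + 26y^2 + 26z^2) dz dy dx.

Inner (z from 0 to 5): 130x^2 + 130y^2 + 3250/3.
Middle (y from 0 to 5): 650x^2 + 32500/3.
Outer (x from 0 to 5): 81250.

Therefore ∯_{∂V} F · n dS = 81250.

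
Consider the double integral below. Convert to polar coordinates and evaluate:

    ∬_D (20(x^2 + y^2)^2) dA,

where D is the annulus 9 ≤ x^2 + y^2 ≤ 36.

The region D is 3 ≤ r ≤ 6, 0 ≤ θ ≤ 2π in polar coordinates, where x = r cos(θ), y = r sin(θ), and dA = r dr dθ.

Under the substitution, the integrand becomes 20r^4, so

    ∬_D (20(x^2 + y^2)^2) dA = ∫_{0}^{2π} ∫_{3}^{6} (20r^4) · r dr dθ.

Inner integral (in r): ∫_{3}^{6} (20r^4) · r dr = 153090.

Outer integral (in θ): ∫_{0}^{2π} (153090) dθ = 306180π.

Therefore ∬_D (20(x^2 + y^2)^2) dA = 306180π.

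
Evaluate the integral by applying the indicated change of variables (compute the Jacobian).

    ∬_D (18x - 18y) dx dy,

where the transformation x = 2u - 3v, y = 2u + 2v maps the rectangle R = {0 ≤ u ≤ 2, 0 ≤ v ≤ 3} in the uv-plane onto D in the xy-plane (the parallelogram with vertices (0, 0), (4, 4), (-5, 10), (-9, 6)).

Compute the Jacobian determinant of (x, y) with respect to (u, v):

    ∂(x,y)/∂(u,v) = | 2  -3 | = (2)(2) - (-3)(2) = 10.
                   | 2  2 |

Its absolute value is |J| = 10 (the area scaling factor).

Substituting x = 2u - 3v, y = 2u + 2v into the integrand,

    18x - 18y → -90v,

so the integral becomes

    ∬_R (-90v) · |J| du dv = ∫_0^2 ∫_0^3 (-900v) dv du.

Inner (v): -4050.
Outer (u): -8100.

Therefore ∬_D (18x - 18y) dx dy = -8100.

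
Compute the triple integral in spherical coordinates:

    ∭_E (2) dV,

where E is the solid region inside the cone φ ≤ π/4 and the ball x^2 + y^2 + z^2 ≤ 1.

In spherical coordinates, x = ρ sin(φ) cos(θ), y = ρ sin(φ) sin(θ), z = ρ cos(φ), and dV = ρ^2 sin(φ) dρ dφ dθ.

The integrand becomes 2, so

    ∭_E (2) dV = ∫_{0}^{2π} ∫_{0}^{π/4} ∫_{0}^{1} (2) · ρ^2 sin(φ) dρ dφ dθ.

Inner (ρ): 2sin(φ)/3.
Middle (φ): 2/3 - sqrt(2)/3.
Outer (θ): 2π (2 - sqrt(2))/3.

Therefore the triple integral equals 2π (2 - sqrt(2))/3.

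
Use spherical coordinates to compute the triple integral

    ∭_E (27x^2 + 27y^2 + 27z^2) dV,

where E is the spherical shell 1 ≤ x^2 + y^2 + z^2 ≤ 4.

In spherical coordinates, x = ρ sin(φ) cos(θ), y = ρ sin(φ) sin(θ), z = ρ cos(φ), and dV = ρ^2 sin(φ) dρ dφ dθ.

The integrand becomes 27ρ^2, so

    ∭_E (27x^2 + 27y^2 + 27z^2) dV = ∫_{0}^{2π} ∫_{0}^{π} ∫_{1}^{2} (27ρ^2) · ρ^2 sin(φ) dρ dφ dθ.

Inner (ρ): 837sin(φ)/5.
Middle (φ): 1674/5.
Outer (θ): 3348π/5.

Therefore the triple integral equals 3348π/5.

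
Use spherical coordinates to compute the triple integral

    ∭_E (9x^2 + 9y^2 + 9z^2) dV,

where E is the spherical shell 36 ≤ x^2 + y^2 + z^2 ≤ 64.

In spherical coordinates, x = ρ sin(φ) cos(θ), y = ρ sin(φ) sin(θ), z = ρ cos(φ), and dV = ρ^2 sin(φ) dρ dφ dθ.

The integrand becomes 9ρ^2, so

    ∭_E (9x^2 + 9y^2 + 9z^2) dV = ∫_{0}^{2π} ∫_{0}^{π} ∫_{6}^{8} (9ρ^2) · ρ^2 sin(φ) dρ dφ dθ.

Inner (ρ): 224928sin(φ)/5.
Middle (φ): 449856/5.
Outer (θ): 899712π/5.

Therefore the triple integral equals 899712π/5.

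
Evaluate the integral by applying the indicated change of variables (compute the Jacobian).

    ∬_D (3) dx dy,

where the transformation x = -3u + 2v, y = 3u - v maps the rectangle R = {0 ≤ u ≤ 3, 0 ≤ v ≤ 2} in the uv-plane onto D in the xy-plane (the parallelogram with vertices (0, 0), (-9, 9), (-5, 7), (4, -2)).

Compute the Jacobian determinant of (x, y) with respect to (u, v):

    ∂(x,y)/∂(u,v) = | -3  2 | = (-3)(-1) - (2)(3) = -3.
                   | 3  -1 |

Its absolute value is |J| = 3 (the area scaling factor).

Substituting x = -3u + 2v, y = 3u - v into the integrand,

    3 → 3,

so the integral becomes

    ∬_R (3) · |J| du dv = ∫_0^3 ∫_0^2 (9) dv du.

Inner (v): 18.
Outer (u): 54.

Therefore ∬_D (3) dx dy = 54.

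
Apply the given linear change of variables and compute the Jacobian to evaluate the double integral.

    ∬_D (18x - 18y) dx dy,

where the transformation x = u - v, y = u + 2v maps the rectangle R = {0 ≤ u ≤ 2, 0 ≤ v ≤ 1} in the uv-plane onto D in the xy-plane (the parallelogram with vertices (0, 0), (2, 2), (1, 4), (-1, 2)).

Compute the Jacobian determinant of (x, y) with respect to (u, v):

    ∂(x,y)/∂(u,v) = | 1  -1 | = (1)(2) - (-1)(1) = 3.
                   | 1  2 |

Its absolute value is |J| = 3 (the area scaling factor).

Substituting x = u - v, y = u + 2v into the integrand,

    18x - 18y → -54v,

so the integral becomes

    ∬_R (-54v) · |J| du dv = ∫_0^2 ∫_0^1 (-162v) dv du.

Inner (v): -81.
Outer (u): -162.

Therefore ∬_D (18x - 18y) dx dy = -162.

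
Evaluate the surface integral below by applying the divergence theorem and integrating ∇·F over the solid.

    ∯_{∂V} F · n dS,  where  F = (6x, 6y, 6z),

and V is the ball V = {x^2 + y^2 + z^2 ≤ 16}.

By the divergence theorem,

    ∯_{∂V} F · n dS = ∭_V (∇ · F) dV.

Compute the divergence:
    ∇ · F = ∂F_x/∂x + ∂F_y/∂y + ∂F_z/∂z = 6 + 6 + 6 = 18.

In spherical coordinates, x = ρ sin(φ) cos(θ), y = ρ sin(φ) sin(θ), z = ρ cos(φ), dV = ρ^2 sin(φ) dρ dφ dθ, with 0 ≤ ρ ≤ 4, 0 ≤ φ ≤ π, 0 ≤ θ ≤ 2π.

The integrand, after substitution and multiplying by the volume element, becomes (18) · ρ^2 sin(φ), so

    ∭_V (∇·F) dV = ∫_0^{2π} ∫_0^{π} ∫_0^{4} (18) · ρ^2 sin(φ) dρ dφ dθ.

Inner (ρ from 0 to 4): 384sin(φ).
Middle (φ from 0 to π): 768.
Outer (θ from 0 to 2π): 1536π.

Therefore ∯_{∂V} F · n dS = 1536π.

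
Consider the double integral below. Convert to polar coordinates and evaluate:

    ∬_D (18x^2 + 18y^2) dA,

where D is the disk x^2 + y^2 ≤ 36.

The region D is 0 ≤ r ≤ 6, 0 ≤ θ ≤ 2π in polar coordinates, where x = r cos(θ), y = r sin(θ), and dA = r dr dθ.

Under the substitution, the integrand becomes 18r^2, so

    ∬_D (18x^2 + 18y^2) dA = ∫_{0}^{2π} ∫_{0}^{6} (18r^2) · r dr dθ.

Inner integral (in r): ∫_{0}^{6} (18r^2) · r dr = 5832.

Outer integral (in θ): ∫_{0}^{2π} (5832) dθ = 11664π.

Therefore ∬_D (18x^2 + 18y^2) dA = 11664π.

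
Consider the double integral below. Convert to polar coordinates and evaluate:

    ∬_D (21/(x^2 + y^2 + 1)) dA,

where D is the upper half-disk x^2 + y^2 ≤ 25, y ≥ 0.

The region D is 0 ≤ r ≤ 5, 0 ≤ θ ≤ π in polar coordinates, where x = r cos(θ), y = r sin(θ), and dA = r dr dθ.

Under the substitution, the integrand becomes 21/(r^2 + 1), so

    ∬_D (21/(x^2 + y^2 + 1)) dA = ∫_{0}^{π} ∫_{0}^{5} (21/(r^2 + 1)) · r dr dθ.

Inner integral (in r): ∫_{0}^{5} (21/(r^2 + 1)) · r dr = 21log(26)/2.

Outer integral (in θ): ∫_{0}^{π} (21log(26)/2) dθ = 21π log(26)/2.

Therefore ∬_D (21/(x^2 + y^2 + 1)) dA = 21π log(26)/2.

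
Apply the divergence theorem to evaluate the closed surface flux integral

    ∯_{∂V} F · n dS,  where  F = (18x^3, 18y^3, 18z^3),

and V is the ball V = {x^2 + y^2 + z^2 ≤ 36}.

By the divergence theorem,

    ∯_{∂V} F · n dS = ∭_V (∇ · F) dV.

Compute the divergence:
    ∇ · F = ∂F_x/∂x + ∂F_y/∂y + ∂F_z/∂z = 54x^2 + 54y^2 + 54z^2.

In spherical coordinates, x = ρ sin(φ) cos(θ), y = ρ sin(φ) sin(θ), z = ρ cos(φ), dV = ρ^2 sin(φ) dρ dφ dθ, with 0 ≤ ρ ≤ 6, 0 ≤ φ ≤ π, 0 ≤ θ ≤ 2π.

The integrand, after substitution and multiplying by the volume element, becomes (54ρ^2) · ρ^2 sin(φ), so

    ∭_V (∇·F) dV = ∫_0^{2π} ∫_0^{π} ∫_0^{6} (54ρ^2) · ρ^2 sin(φ) dρ dφ dθ.

Inner (ρ from 0 to 6): 419904sin(φ)/5.
Middle (φ from 0 to π): 839808/5.
Outer (θ from 0 to 2π): 1679616π/5.

Therefore ∯_{∂V} F · n dS = 1679616π/5.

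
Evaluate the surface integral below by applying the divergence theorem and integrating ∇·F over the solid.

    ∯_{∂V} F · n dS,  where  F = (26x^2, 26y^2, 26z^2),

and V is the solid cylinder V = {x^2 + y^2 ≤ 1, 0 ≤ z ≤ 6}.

By the divergence theorem,

    ∯_{∂V} F · n dS = ∭_V (∇ · F) dV.

Compute the divergence:
    ∇ · F = ∂F_x/∂x + ∂F_y/∂y + ∂F_z/∂z = 52x + 52y + 52z.

In cylindrical coordinates, x = r cos(θ), y = r sin(θ), z = z, dV = r dr dθ dz, with 0 ≤ r ≤ 1, 0 ≤ θ ≤ 2π, 0 ≤ z ≤ 6.

The integrand, after substitution and multiplying by the volume element, becomes (52sqrt(2)r sin(θ + π/4) + 52z) · r, so

    ∭_V (∇·F) dV = ∫_0^{2π} ∫_0^{1} ∫_0^{6} (52sqrt(2)r sin(θ + π/4) + 52z) · r dz dr dθ.

Inner (z from 0 to 6): 312r (sqrt(2)r sin(θ + π/4) + 3).
Middle (r from 0 to 1): 104sqrt(2)sin(θ + π/4) + 468.
Outer (θ from 0 to 2π): 936π.

Therefore ∯_{∂V} F · n dS = 936π.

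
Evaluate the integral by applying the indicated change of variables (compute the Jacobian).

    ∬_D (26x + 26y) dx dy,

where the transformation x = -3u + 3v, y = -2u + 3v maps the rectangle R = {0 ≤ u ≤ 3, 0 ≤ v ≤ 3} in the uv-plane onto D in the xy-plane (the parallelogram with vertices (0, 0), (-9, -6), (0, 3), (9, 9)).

Compute the Jacobian determinant of (x, y) with respect to (u, v):

    ∂(x,y)/∂(u,v) = | -3  3 | = (-3)(3) - (3)(-2) = -3.
                   | -2  3 |

Its absolute value is |J| = 3 (the area scaling factor).

Substituting x = -3u + 3v, y = -2u + 3v into the integrand,

    26x + 26y → -130u + 156v,

so the integral becomes

    ∬_R (-130u + 156v) · |J| du dv = ∫_0^3 ∫_0^3 (-390u + 468v) dv du.

Inner (v): 2106 - 1170u.
Outer (u): 1053.

Therefore ∬_D (26x + 26y) dx dy = 1053.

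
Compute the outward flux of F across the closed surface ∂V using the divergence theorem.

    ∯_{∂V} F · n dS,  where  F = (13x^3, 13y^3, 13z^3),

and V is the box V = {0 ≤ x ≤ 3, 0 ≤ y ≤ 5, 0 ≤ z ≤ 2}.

By the divergence theorem,

    ∯_{∂V} F · n dS = ∭_V (∇ · F) dV.

Compute the divergence:
    ∇ · F = ∂F_x/∂x + ∂F_y/∂y + ∂F_z/∂z = 39x^2 + 39y^2 + 39z^2.

V is a rectangular box, so dV = dx dy dz with 0 ≤ x ≤ 3, 0 ≤ y ≤ 5, 0 ≤ z ≤ 2.

Integrate (39x^2 + 39y^2 + 39z^2) over V as an iterated integral:

    ∭_V (∇·F) dV = ∫_0^{3} ∫_0^{5} ∫_0^{2} (39x^2 + 39y^2 + 39z^2) dz dy dx.

Inner (z from 0 to 2): 78x^2 + 78y^2 + 104.
Middle (y from 0 to 5): 390x^2 + 3770.
Outer (x from 0 to 3): 14820.

Therefore ∯_{∂V} F · n dS = 14820.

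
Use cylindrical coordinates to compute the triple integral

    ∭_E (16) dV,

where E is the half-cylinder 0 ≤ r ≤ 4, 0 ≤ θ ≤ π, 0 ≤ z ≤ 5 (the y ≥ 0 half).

In cylindrical coordinates, x = r cos(θ), y = r sin(θ), z = z, and dV = r dr dθ dz.

The integrand becomes 16, so

    ∭_E (16) dV = ∫_{0}^{π} ∫_{0}^{4} ∫_{0}^{5} (16) · r dz dr dθ.

Inner (z): 80r.
Middle (r from 0 to 4): 640.
Outer (θ): 640π.

Therefore the triple integral equals 640π.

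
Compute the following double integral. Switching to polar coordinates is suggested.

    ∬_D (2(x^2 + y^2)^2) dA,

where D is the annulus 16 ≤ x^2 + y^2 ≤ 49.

The region D is 4 ≤ r ≤ 7, 0 ≤ θ ≤ 2π in polar coordinates, where x = r cos(θ), y = r sin(θ), and dA = r dr dθ.

Under the substitution, the integrand becomes 2r^4, so

    ∬_D (2(x^2 + y^2)^2) dA = ∫_{0}^{2π} ∫_{4}^{7} (2r^4) · r dr dθ.

Inner integral (in r): ∫_{4}^{7} (2r^4) · r dr = 37851.

Outer integral (in θ): ∫_{0}^{2π} (37851) dθ = 75702π.

Therefore ∬_D (2(x^2 + y^2)^2) dA = 75702π.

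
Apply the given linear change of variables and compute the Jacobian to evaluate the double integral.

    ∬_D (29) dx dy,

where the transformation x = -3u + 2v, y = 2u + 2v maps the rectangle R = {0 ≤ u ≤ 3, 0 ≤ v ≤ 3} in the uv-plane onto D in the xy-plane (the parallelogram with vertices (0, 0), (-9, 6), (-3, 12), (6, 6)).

Compute the Jacobian determinant of (x, y) with respect to (u, v):

    ∂(x,y)/∂(u,v) = | -3  2 | = (-3)(2) - (2)(2) = -10.
                   | 2  2 |

Its absolute value is |J| = 10 (the area scaling factor).

Substituting x = -3u + 2v, y = 2u + 2v into the integrand,

    29 → 29,

so the integral becomes

    ∬_R (29) · |J| du dv = ∫_0^3 ∫_0^3 (290) dv du.

Inner (v): 870.
Outer (u): 2610.

Therefore ∬_D (29) dx dy = 2610.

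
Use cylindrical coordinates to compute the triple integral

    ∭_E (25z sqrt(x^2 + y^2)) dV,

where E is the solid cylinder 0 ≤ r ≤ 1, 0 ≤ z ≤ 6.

In cylindrical coordinates, x = r cos(θ), y = r sin(θ), z = z, and dV = r dr dθ dz.

The integrand becomes 25r z, so

    ∭_E (25z sqrt(x^2 + y^2)) dV = ∫_{0}^{2π} ∫_{0}^{1} ∫_{0}^{6} (25r z) · r dz dr dθ.

Inner (z): 450r^2.
Middle (r from 0 to 1): 150.
Outer (θ): 300π.

Therefore the triple integral equals 300π.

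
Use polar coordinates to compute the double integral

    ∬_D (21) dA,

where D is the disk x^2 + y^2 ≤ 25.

The region D is 0 ≤ r ≤ 5, 0 ≤ θ ≤ 2π in polar coordinates, where x = r cos(θ), y = r sin(θ), and dA = r dr dθ.

Under the substitution, the integrand becomes 21, so

    ∬_D (21) dA = ∫_{0}^{2π} ∫_{0}^{5} (21) · r dr dθ.

Inner integral (in r): ∫_{0}^{5} (21) · r dr = 525/2.

Outer integral (in θ): ∫_{0}^{2π} (525/2) dθ = 525π.

Therefore ∬_D (21) dA = 525π.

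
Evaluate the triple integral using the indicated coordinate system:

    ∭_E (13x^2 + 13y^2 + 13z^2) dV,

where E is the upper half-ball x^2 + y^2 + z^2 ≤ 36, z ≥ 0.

In spherical coordinates, x = ρ sin(φ) cos(θ), y = ρ sin(φ) sin(θ), z = ρ cos(φ), and dV = ρ^2 sin(φ) dρ dφ dθ.

The integrand becomes 13ρ^2, so

    ∭_E (13x^2 + 13y^2 + 13z^2) dV = ∫_{0}^{2π} ∫_{0}^{π/2} ∫_{0}^{6} (13ρ^2) · ρ^2 sin(φ) dρ dφ dθ.

Inner (ρ): 101088sin(φ)/5.
Middle (φ): 101088/5.
Outer (θ): 202176π/5.

Therefore the triple integral equals 202176π/5.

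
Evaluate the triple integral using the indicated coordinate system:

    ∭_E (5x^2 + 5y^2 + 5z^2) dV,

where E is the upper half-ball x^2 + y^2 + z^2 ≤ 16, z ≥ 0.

In spherical coordinates, x = ρ sin(φ) cos(θ), y = ρ sin(φ) sin(θ), z = ρ cos(φ), and dV = ρ^2 sin(φ) dρ dφ dθ.

The integrand becomes 5ρ^2, so

    ∭_E (5x^2 + 5y^2 + 5z^2) dV = ∫_{0}^{2π} ∫_{0}^{π/2} ∫_{0}^{4} (5ρ^2) · ρ^2 sin(φ) dρ dφ dθ.

Inner (ρ): 1024sin(φ).
Middle (φ): 1024.
Outer (θ): 2048π.

Therefore the triple integral equals 2048π.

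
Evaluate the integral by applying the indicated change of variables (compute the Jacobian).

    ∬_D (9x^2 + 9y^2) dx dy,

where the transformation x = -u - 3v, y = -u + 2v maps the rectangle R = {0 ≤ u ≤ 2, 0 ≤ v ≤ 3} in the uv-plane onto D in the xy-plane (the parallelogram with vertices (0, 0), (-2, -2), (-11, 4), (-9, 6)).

Compute the Jacobian determinant of (x, y) with respect to (u, v):

    ∂(x,y)/∂(u,v) = | -1  -3 | = (-1)(2) - (-3)(-1) = -5.
                   | -1  2 |

Its absolute value is |J| = 5 (the area scaling factor).

Substituting x = -u - 3v, y = -u + 2v into the integrand,

    9x^2 + 9y^2 → 18u^2 + 18u v + 117v^2,

so the integral becomes

    ∬_R (18u^2 + 18u v + 117v^2) · |J| du dv = ∫_0^2 ∫_0^3 (90u^2 + 90u v + 585v^2) dv du.

Inner (v): 270u^2 + 405u + 5265.
Outer (u): 12060.

Therefore ∬_D (9x^2 + 9y^2) dx dy = 12060.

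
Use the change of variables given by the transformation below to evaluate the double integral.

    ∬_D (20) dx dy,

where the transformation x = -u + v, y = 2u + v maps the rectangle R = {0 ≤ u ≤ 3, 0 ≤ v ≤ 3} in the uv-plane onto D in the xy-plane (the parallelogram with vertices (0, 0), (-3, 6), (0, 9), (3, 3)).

Compute the Jacobian determinant of (x, y) with respect to (u, v):

    ∂(x,y)/∂(u,v) = | -1  1 | = (-1)(1) - (1)(2) = -3.
                   | 2  1 |

Its absolute value is |J| = 3 (the area scaling factor).

Substituting x = -u + v, y = 2u + v into the integrand,

    20 → 20,

so the integral becomes

    ∬_R (20) · |J| du dv = ∫_0^3 ∫_0^3 (60) dv du.

Inner (v): 180.
Outer (u): 540.

Therefore ∬_D (20) dx dy = 540.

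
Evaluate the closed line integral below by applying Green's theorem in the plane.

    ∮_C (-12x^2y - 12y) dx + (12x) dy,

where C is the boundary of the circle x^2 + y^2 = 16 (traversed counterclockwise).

Green's theorem converts the closed line integral into a double integral over the enclosed region D:

    ∮_C P dx + Q dy = ∬_D (∂Q/∂x - ∂P/∂y) dA.

Here P = -12x^2y - 12y, Q = 12x, so

    ∂Q/∂x = 12,    ∂P/∂y = -12x^2 - 12,
    ∂Q/∂x - ∂P/∂y = 12x^2 + 24.

D is the region x^2 + y^2 ≤ 16. Evaluating the double integral:

In polar coordinates (x = r cos θ, y = r sin θ, dA = r dr dθ) the integrand becomes 12r^2cos(θ)^2 + 24, so

    ∬_D (12x^2 + 24) dA = ∫_0^{2π} ∫_0^{4} (12r^2cos(θ)^2 + 24) · r dr dθ.

Inner (r from 0 to 4): 768cos(θ)^2 + 192.
Outer (θ from 0 to 2π): 1152π.

Therefore ∮_C P dx + Q dy = 1152π.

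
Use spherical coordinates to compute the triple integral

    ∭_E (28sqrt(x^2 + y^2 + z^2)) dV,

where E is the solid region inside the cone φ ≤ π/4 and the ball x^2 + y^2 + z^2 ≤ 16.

In spherical coordinates, x = ρ sin(φ) cos(θ), y = ρ sin(φ) sin(θ), z = ρ cos(φ), and dV = ρ^2 sin(φ) dρ dφ dθ.

The integrand becomes 28ρ, so

    ∭_E (28sqrt(x^2 + y^2 + z^2)) dV = ∫_{0}^{2π} ∫_{0}^{π/4} ∫_{0}^{4} (28ρ) · ρ^2 sin(φ) dρ dφ dθ.

Inner (ρ): 1792sin(φ).
Middle (φ): 1792 - 896sqrt(2).
Outer (θ): 1792π (2 - sqrt(2)).

Therefore the triple integral equals 1792π (2 - sqrt(2)).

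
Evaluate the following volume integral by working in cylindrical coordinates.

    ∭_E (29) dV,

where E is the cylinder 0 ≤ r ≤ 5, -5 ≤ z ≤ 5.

In cylindrical coordinates, x = r cos(θ), y = r sin(θ), z = z, and dV = r dr dθ dz.

The integrand becomes 29, so

    ∭_E (29) dV = ∫_{0}^{2π} ∫_{0}^{5} ∫_{-5}^{5} (29) · r dz dr dθ.

Inner (z): 290r.
Middle (r from 0 to 5): 3625.
Outer (θ): 7250π.

Therefore the triple integral equals 7250π.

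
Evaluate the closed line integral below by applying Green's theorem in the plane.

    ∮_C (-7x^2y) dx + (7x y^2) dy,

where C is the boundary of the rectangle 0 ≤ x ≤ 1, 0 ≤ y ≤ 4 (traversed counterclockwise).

Green's theorem converts the closed line integral into a double integral over the enclosed region D:

    ∮_C P dx + Q dy = ∬_D (∂Q/∂x - ∂P/∂y) dA.

Here P = -7x^2y, Q = 7x y^2, so

    ∂Q/∂x = 7y^2,    ∂P/∂y = -7x^2,
    ∂Q/∂x - ∂P/∂y = 7x^2 + 7y^2.

D is the region 0 ≤ x ≤ 1, 0 ≤ y ≤ 4. Evaluating the double integral:

    ∬_D (7x^2 + 7y^2) dA = ∫_0^{1} ∫_0^{4} (7x^2 + 7y^2) dy dx.

Inner (y from 0 to 4): 28x^2 + 448/3.
Outer (x from 0 to 1): 476/3.

Therefore ∮_C P dx + Q dy = 476/3.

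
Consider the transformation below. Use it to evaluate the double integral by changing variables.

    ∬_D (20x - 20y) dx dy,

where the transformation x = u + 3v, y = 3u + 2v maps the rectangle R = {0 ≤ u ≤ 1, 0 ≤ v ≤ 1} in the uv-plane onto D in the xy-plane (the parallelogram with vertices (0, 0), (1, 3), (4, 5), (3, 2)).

Compute the Jacobian determinant of (x, y) with respect to (u, v):

    ∂(x,y)/∂(u,v) = | 1  3 | = (1)(2) - (3)(3) = -7.
                   | 3  2 |

Its absolute value is |J| = 7 (the area scaling factor).

Substituting x = u + 3v, y = 3u + 2v into the integrand,

    20x - 20y → -40u + 20v,

so the integral becomes

    ∬_R (-40u + 20v) · |J| du dv = ∫_0^1 ∫_0^1 (-280u + 140v) dv du.

Inner (v): 70 - 280u.
Outer (u): -70.

Therefore ∬_D (20x - 20y) dx dy = -70.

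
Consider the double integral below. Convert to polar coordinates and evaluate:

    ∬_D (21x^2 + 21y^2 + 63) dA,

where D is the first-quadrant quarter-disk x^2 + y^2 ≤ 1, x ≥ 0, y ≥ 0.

The region D is 0 ≤ r ≤ 1, 0 ≤ θ ≤ π/2 in polar coordinates, where x = r cos(θ), y = r sin(θ), and dA = r dr dθ.

Under the substitution, the integrand becomes 21r^2 + 63, so

    ∬_D (21x^2 + 21y^2 + 63) dA = ∫_{0}^{π/2} ∫_{0}^{1} (21r^2 + 63) · r dr dθ.

Inner integral (in r): ∫_{0}^{1} (21r^2 + 63) · r dr = 147/4.

Outer integral (in θ): ∫_{0}^{π/2} (147/4) dθ = 147π/8.

Therefore ∬_D (21x^2 + 21y^2 + 63) dA = 147π/8.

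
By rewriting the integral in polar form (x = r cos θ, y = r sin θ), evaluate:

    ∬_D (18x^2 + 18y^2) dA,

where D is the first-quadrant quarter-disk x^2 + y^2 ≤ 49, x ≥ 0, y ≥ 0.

The region D is 0 ≤ r ≤ 7, 0 ≤ θ ≤ π/2 in polar coordinates, where x = r cos(θ), y = r sin(θ), and dA = r dr dθ.

Under the substitution, the integrand becomes 18r^2, so

    ∬_D (18x^2 + 18y^2) dA = ∫_{0}^{π/2} ∫_{0}^{7} (18r^2) · r dr dθ.

Inner integral (in r): ∫_{0}^{7} (18r^2) · r dr = 21609/2.

Outer integral (in θ): ∫_{0}^{π/2} (21609/2) dθ = 21609π/4.

Therefore ∬_D (18x^2 + 18y^2) dA = 21609π/4.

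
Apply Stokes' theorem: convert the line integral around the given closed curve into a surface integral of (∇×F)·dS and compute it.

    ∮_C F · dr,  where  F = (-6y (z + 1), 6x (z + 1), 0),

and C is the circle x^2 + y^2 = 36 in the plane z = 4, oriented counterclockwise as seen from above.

Let S be the flat disk x^2 + y^2 ≤ 36 in the plane z = 4, with upward unit normal n̂ = ẑ. By Stokes' theorem,

    ∮_C F · dr = ∬_S (∇ × F) · n̂ dS = ∬_D (curl F)_z dA,

where D is the disk x^2 + y^2 ≤ 36.

Compute the curl of F = (-6y (z + 1), 6x (z + 1), 0):
    (∇ × F)_x = ∂F_z/∂y - ∂F_y/∂z = -6x,
    (∇ × F)_y = ∂F_x/∂z - ∂F_z/∂x = -6y,
    (∇ × F)_z = ∂F_y/∂x - ∂F_x/∂y = 12z + 12.

On z = 4, (curl F)_z = 60.

Convert to polar (x = r cos θ, y = r sin θ, dA = r dr dθ); the integrand becomes 60, so

    ∬_D (curl F)_z dA = ∫_0^{2π} ∫_0^{6} (60) · r dr dθ.

Inner (r from 0 to 6): 1080.
Outer (θ from 0 to 2π): 2160π.

Therefore ∮_C F · dr = 2160π.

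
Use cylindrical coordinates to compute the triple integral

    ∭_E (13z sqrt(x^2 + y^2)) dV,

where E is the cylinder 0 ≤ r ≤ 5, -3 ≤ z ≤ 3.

In cylindrical coordinates, x = r cos(θ), y = r sin(θ), z = z, and dV = r dr dθ dz.

The integrand becomes 13r z, so

    ∭_E (13z sqrt(x^2 + y^2)) dV = ∫_{0}^{2π} ∫_{0}^{5} ∫_{-3}^{3} (13r z) · r dz dr dθ.

Inner (z): 0.
Middle (r from 0 to 5): 0.
Outer (θ): 0.

Therefore the triple integral equals 0.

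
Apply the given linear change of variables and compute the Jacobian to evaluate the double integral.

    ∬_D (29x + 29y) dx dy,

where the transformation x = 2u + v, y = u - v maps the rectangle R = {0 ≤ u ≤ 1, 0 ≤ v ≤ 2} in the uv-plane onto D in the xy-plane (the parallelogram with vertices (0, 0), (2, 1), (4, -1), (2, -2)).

Compute the Jacobian determinant of (x, y) with respect to (u, v):

    ∂(x,y)/∂(u,v) = | 2  1 | = (2)(-1) - (1)(1) = -3.
                   | 1  -1 |

Its absolute value is |J| = 3 (the area scaling factor).

Substituting x = 2u + v, y = u - v into the integrand,

    29x + 29y → 87u,

so the integral becomes

    ∬_R (87u) · |J| du dv = ∫_0^1 ∫_0^2 (261u) dv du.

Inner (v): 522u.
Outer (u): 261.

Therefore ∬_D (29x + 29y) dx dy = 261.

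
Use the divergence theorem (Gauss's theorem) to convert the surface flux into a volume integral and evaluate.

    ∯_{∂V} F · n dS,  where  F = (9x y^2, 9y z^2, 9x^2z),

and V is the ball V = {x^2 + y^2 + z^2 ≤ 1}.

By the divergence theorem,

    ∯_{∂V} F · n dS = ∭_V (∇ · F) dV.

Compute the divergence:
    ∇ · F = ∂F_x/∂x + ∂F_y/∂y + ∂F_z/∂z = 9y^2 + 9z^2 + 9x^2 = 9x^2 + 9y^2 + 9z^2.

In spherical coordinates, x = ρ sin(φ) cos(θ), y = ρ sin(φ) sin(θ), z = ρ cos(φ), dV = ρ^2 sin(φ) dρ dφ dθ, with 0 ≤ ρ ≤ 1, 0 ≤ φ ≤ π, 0 ≤ θ ≤ 2π.

The integrand, after substitution and multiplying by the volume element, becomes (9ρ^2) · ρ^2 sin(φ), so

    ∭_V (∇·F) dV = ∫_0^{2π} ∫_0^{π} ∫_0^{1} (9ρ^2) · ρ^2 sin(φ) dρ dφ dθ.

Inner (ρ from 0 to 1): 9sin(φ)/5.
Middle (φ from 0 to π): 18/5.
Outer (θ from 0 to 2π): 36π/5.

Therefore ∯_{∂V} F · n dS = 36π/5.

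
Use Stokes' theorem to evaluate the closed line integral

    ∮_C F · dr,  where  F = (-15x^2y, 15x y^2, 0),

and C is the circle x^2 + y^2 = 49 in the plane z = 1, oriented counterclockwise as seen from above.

Let S be the flat disk x^2 + y^2 ≤ 49 in the plane z = 1, with upward unit normal n̂ = ẑ. By Stokes' theorem,

    ∮_C F · dr = ∬_S (∇ × F) · n̂ dS = ∬_D (curl F)_z dA,

where D is the disk x^2 + y^2 ≤ 49.

Compute the curl of F = (-15x^2y, 15x y^2, 0):
    (∇ × F)_x = ∂F_z/∂y - ∂F_y/∂z = 0,
    (∇ × F)_y = ∂F_x/∂z - ∂F_z/∂x = 0,
    (∇ × F)_z = ∂F_y/∂x - ∂F_x/∂y = 15x^2 + 15y^2.

On z = 1, (curl F)_z = 15x^2 + 15y^2.

Convert to polar (x = r cos θ, y = r sin θ, dA = r dr dθ); the integrand becomes 15r^2, so

    ∬_D (curl F)_z dA = ∫_0^{2π} ∫_0^{7} (15r^2) · r dr dθ.

Inner (r from 0 to 7): 36015/4.
Outer (θ from 0 to 2π): 36015π/2.

Therefore ∮_C F · dr = 36015π/2.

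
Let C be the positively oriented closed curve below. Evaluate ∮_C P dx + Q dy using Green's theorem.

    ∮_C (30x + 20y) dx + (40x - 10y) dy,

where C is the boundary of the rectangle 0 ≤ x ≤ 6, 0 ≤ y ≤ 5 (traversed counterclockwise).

Green's theorem converts the closed line integral into a double integral over the enclosed region D:

    ∮_C P dx + Q dy = ∬_D (∂Q/∂x - ∂P/∂y) dA.

Here P = 30x + 20y, Q = 40x - 10y, so

    ∂Q/∂x = 40,    ∂P/∂y = 20,
    ∂Q/∂x - ∂P/∂y = 20.

D is the region 0 ≤ x ≤ 6, 0 ≤ y ≤ 5. Evaluating the double integral:

    ∬_D (20) dA = ∫_0^{6} ∫_0^{5} (20) dy dx.

Inner (y from 0 to 5): 100.
Outer (x from 0 to 6): 600.

Therefore ∮_C P dx + Q dy = 600.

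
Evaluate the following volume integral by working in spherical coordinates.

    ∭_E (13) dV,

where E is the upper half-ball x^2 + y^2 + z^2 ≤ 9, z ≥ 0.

In spherical coordinates, x = ρ sin(φ) cos(θ), y = ρ sin(φ) sin(θ), z = ρ cos(φ), and dV = ρ^2 sin(φ) dρ dφ dθ.

The integrand becomes 13, so

    ∭_E (13) dV = ∫_{0}^{2π} ∫_{0}^{π/2} ∫_{0}^{3} (13) · ρ^2 sin(φ) dρ dφ dθ.

Inner (ρ): 117sin(φ).
Middle (φ): 117.
Outer (θ): 234π.

Therefore the triple integral equals 234π.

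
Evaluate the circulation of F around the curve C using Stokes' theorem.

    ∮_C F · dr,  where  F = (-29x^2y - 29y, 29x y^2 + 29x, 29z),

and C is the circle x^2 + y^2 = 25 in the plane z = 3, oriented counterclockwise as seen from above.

Let S be the flat disk x^2 + y^2 ≤ 25 in the plane z = 3, with upward unit normal n̂ = ẑ. By Stokes' theorem,

    ∮_C F · dr = ∬_S (∇ × F) · n̂ dS = ∬_D (curl F)_z dA,

where D is the disk x^2 + y^2 ≤ 25.

Compute the curl of F = (-29x^2y - 29y, 29x y^2 + 29x, 29z):
    (∇ × F)_x = ∂F_z/∂y - ∂F_y/∂z = 0,
    (∇ × F)_y = ∂F_x/∂z - ∂F_z/∂x = 0,
    (∇ × F)_z = ∂F_y/∂x - ∂F_x/∂y = 29x^2 + 29y^2 + 58.

On z = 3, (curl F)_z = 29x^2 + 29y^2 + 58.

Convert to polar (x = r cos θ, y = r sin θ, dA = r dr dθ); the integrand becomes 29r^2 + 58, so

    ∬_D (curl F)_z dA = ∫_0^{2π} ∫_0^{5} (29r^2 + 58) · r dr dθ.

Inner (r from 0 to 5): 21025/4.
Outer (θ from 0 to 2π): 21025π/2.

Therefore ∮_C F · dr = 21025π/2.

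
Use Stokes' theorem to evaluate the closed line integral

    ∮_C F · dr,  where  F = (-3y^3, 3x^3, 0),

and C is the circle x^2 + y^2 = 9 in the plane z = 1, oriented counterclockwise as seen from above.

Let S be the flat disk x^2 + y^2 ≤ 9 in the plane z = 1, with upward unit normal n̂ = ẑ. By Stokes' theorem,

    ∮_C F · dr = ∬_S (∇ × F) · n̂ dS = ∬_D (curl F)_z dA,

where D is the disk x^2 + y^2 ≤ 9.

Compute the curl of F = (-3y^3, 3x^3, 0):
    (∇ × F)_x = ∂F_z/∂y - ∂F_y/∂z = 0,
    (∇ × F)_y = ∂F_x/∂z - ∂F_z/∂x = 0,
    (∇ × F)_z = ∂F_y/∂x - ∂F_x/∂y = 9x^2 + 9y^2.

On z = 1, (curl F)_z = 9x^2 + 9y^2.

Convert to polar (x = r cos θ, y = r sin θ, dA = r dr dθ); the integrand becomes 9r^2, so

    ∬_D (curl F)_z dA = ∫_0^{2π} ∫_0^{3} (9r^2) · r dr dθ.

Inner (r from 0 to 3): 729/4.
Outer (θ from 0 to 2π): 729π/2.

Therefore ∮_C F · dr = 729π/2.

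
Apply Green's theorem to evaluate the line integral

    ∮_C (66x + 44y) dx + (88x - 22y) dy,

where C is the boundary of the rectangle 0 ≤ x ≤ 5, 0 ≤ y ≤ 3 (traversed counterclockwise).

Green's theorem converts the closed line integral into a double integral over the enclosed region D:

    ∮_C P dx + Q dy = ∬_D (∂Q/∂x - ∂P/∂y) dA.

Here P = 66x + 44y, Q = 88x - 22y, so

    ∂Q/∂x = 88,    ∂P/∂y = 44,
    ∂Q/∂x - ∂P/∂y = 44.

D is the region 0 ≤ x ≤ 5, 0 ≤ y ≤ 3. Evaluating the double integral:

    ∬_D (44) dA = ∫_0^{5} ∫_0^{3} (44) dy dx.

Inner (y from 0 to 3): 132.
Outer (x from 0 to 5): 660.

Therefore ∮_C P dx + Q dy = 660.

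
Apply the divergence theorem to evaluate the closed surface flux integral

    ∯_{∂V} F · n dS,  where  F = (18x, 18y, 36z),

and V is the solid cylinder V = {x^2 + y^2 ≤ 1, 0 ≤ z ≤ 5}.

By the divergence theorem,

    ∯_{∂V} F · n dS = ∭_V (∇ · F) dV.

Compute the divergence:
    ∇ · F = ∂F_x/∂x + ∂F_y/∂y + ∂F_z/∂z = 18 + 18 + 36 = 72.

In cylindrical coordinates, x = r cos(θ), y = r sin(θ), z = z, dV = r dr dθ dz, with 0 ≤ r ≤ 1, 0 ≤ θ ≤ 2π, 0 ≤ z ≤ 5.

The integrand, after substitution and multiplying by the volume element, becomes (72) · r, so

    ∭_V (∇·F) dV = ∫_0^{2π} ∫_0^{1} ∫_0^{5} (72) · r dz dr dθ.

Inner (z from 0 to 5): 360r.
Middle (r from 0 to 1): 180.
Outer (θ from 0 to 2π): 360π.

Therefore ∯_{∂V} F · n dS = 360π.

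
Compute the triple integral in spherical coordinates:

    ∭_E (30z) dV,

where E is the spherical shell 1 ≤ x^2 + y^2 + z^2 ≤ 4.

In spherical coordinates, x = ρ sin(φ) cos(θ), y = ρ sin(φ) sin(θ), z = ρ cos(φ), and dV = ρ^2 sin(φ) dρ dφ dθ.

The integrand becomes 30ρ cos(φ), so

    ∭_E (30z) dV = ∫_{0}^{2π} ∫_{0}^{π} ∫_{1}^{2} (30ρ cos(φ)) · ρ^2 sin(φ) dρ dφ dθ.

Inner (ρ): 225sin(2φ)/4.
Middle (φ): 0.
Outer (θ): 0.

Therefore the triple integral equals 0.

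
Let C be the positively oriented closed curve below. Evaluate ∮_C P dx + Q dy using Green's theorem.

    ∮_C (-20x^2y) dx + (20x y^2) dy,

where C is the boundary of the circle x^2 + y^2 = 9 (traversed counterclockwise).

Green's theorem converts the closed line integral into a double integral over the enclosed region D:

    ∮_C P dx + Q dy = ∬_D (∂Q/∂x - ∂P/∂y) dA.

Here P = -20x^2y, Q = 20x y^2, so

    ∂Q/∂x = 20y^2,    ∂P/∂y = -20x^2,
    ∂Q/∂x - ∂P/∂y = 20x^2 + 20y^2.

D is the region x^2 + y^2 ≤ 9. Evaluating the double integral:

In polar coordinates (x = r cos θ, y = r sin θ, dA = r dr dθ) the integrand becomes 20r^2, so

    ∬_D (20x^2 + 20y^2) dA = ∫_0^{2π} ∫_0^{3} (20r^2) · r dr dθ.

Inner (r from 0 to 3): 405.
Outer (θ from 0 to 2π): 810π.

Therefore ∮_C P dx + Q dy = 810π.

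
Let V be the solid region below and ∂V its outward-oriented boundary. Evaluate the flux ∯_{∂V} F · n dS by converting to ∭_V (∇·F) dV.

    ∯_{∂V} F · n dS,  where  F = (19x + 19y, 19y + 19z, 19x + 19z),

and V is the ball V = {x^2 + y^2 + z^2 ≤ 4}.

By the divergence theorem,

    ∯_{∂V} F · n dS = ∭_V (∇ · F) dV.

Compute the divergence:
    ∇ · F = ∂F_x/∂x + ∂F_y/∂y + ∂F_z/∂z = 19 + 19 + 19 = 57.

In spherical coordinates, x = ρ sin(φ) cos(θ), y = ρ sin(φ) sin(θ), z = ρ cos(φ), dV = ρ^2 sin(φ) dρ dφ dθ, with 0 ≤ ρ ≤ 2, 0 ≤ φ ≤ π, 0 ≤ θ ≤ 2π.

The integrand, after substitution and multiplying by the volume element, becomes (57) · ρ^2 sin(φ), so

    ∭_V (∇·F) dV = ∫_0^{2π} ∫_0^{π} ∫_0^{2} (57) · ρ^2 sin(φ) dρ dφ dθ.

Inner (ρ from 0 to 2): 152sin(φ).
Middle (φ from 0 to π): 304.
Outer (θ from 0 to 2π): 608π.

Therefore ∯_{∂V} F · n dS = 608π.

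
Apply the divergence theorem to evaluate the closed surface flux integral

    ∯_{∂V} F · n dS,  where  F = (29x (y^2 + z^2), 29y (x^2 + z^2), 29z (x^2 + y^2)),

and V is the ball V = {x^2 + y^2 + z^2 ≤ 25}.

By the divergence theorem,

    ∯_{∂V} F · n dS = ∭_V (∇ · F) dV.

Compute the divergence:
    ∇ · F = ∂F_x/∂x + ∂F_y/∂y + ∂F_z/∂z = 29y^2 + 29z^2 + 29x^2 + 29z^2 + 29x^2 + 29y^2 = 58x^2 + 58y^2 + 58z^2.

In spherical coordinates, x = ρ sin(φ) cos(θ), y = ρ sin(φ) sin(θ), z = ρ cos(φ), dV = ρ^2 sin(φ) dρ dφ dθ, with 0 ≤ ρ ≤ 5, 0 ≤ φ ≤ π, 0 ≤ θ ≤ 2π.

The integrand, after substitution and multiplying by the volume element, becomes (58ρ^2) · ρ^2 sin(φ), so

    ∭_V (∇·F) dV = ∫_0^{2π} ∫_0^{π} ∫_0^{5} (58ρ^2) · ρ^2 sin(φ) dρ dφ dθ.

Inner (ρ from 0 to 5): 36250sin(φ).
Middle (φ from 0 to π): 72500.
Outer (θ from 0 to 2π): 145000π.

Therefore ∯_{∂V} F · n dS = 145000π.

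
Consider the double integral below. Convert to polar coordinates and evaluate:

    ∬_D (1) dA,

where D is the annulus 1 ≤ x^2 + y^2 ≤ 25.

The region D is 1 ≤ r ≤ 5, 0 ≤ θ ≤ 2π in polar coordinates, where x = r cos(θ), y = r sin(θ), and dA = r dr dθ.

Under the substitution, the integrand becomes 1, so

    ∬_D (1) dA = ∫_{0}^{2π} ∫_{1}^{5} (1) · r dr dθ.

Inner integral (in r): ∫_{1}^{5} (1) · r dr = 12.

Outer integral (in θ): ∫_{0}^{2π} (12) dθ = 24π.

Therefore ∬_D (1) dA = 24π.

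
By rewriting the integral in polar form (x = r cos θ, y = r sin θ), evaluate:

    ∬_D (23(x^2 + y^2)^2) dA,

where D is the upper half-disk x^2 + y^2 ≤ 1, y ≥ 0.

The region D is 0 ≤ r ≤ 1, 0 ≤ θ ≤ π in polar coordinates, where x = r cos(θ), y = r sin(θ), and dA = r dr dθ.

Under the substitution, the integrand becomes 23r^4, so

    ∬_D (23(x^2 + y^2)^2) dA = ∫_{0}^{π} ∫_{0}^{1} (23r^4) · r dr dθ.

Inner integral (in r): ∫_{0}^{1} (23r^4) · r dr = 23/6.

Outer integral (in θ): ∫_{0}^{π} (23/6) dθ = 23π/6.

Therefore ∬_D (23(x^2 + y^2)^2) dA = 23π/6.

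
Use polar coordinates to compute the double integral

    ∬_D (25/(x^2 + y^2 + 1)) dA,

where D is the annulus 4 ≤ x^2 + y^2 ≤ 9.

The region D is 2 ≤ r ≤ 3, 0 ≤ θ ≤ 2π in polar coordinates, where x = r cos(θ), y = r sin(θ), and dA = r dr dθ.

Under the substitution, the integrand becomes 25/(r^2 + 1), so

    ∬_D (25/(x^2 + y^2 + 1)) dA = ∫_{0}^{2π} ∫_{2}^{3} (25/(r^2 + 1)) · r dr dθ.

Inner integral (in r): ∫_{2}^{3} (25/(r^2 + 1)) · r dr = 25log(2)/2.

Outer integral (in θ): ∫_{0}^{2π} (25log(2)/2) dθ = 25π log(2).

Therefore ∬_D (25/(x^2 + y^2 + 1)) dA = 25π log(2).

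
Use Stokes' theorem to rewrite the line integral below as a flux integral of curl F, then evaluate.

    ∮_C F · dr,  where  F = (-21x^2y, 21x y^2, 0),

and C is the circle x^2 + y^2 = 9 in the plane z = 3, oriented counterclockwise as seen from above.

Let S be the flat disk x^2 + y^2 ≤ 9 in the plane z = 3, with upward unit normal n̂ = ẑ. By Stokes' theorem,

    ∮_C F · dr = ∬_S (∇ × F) · n̂ dS = ∬_D (curl F)_z dA,

where D is the disk x^2 + y^2 ≤ 9.

Compute the curl of F = (-21x^2y, 21x y^2, 0):
    (∇ × F)_x = ∂F_z/∂y - ∂F_y/∂z = 0,
    (∇ × F)_y = ∂F_x/∂z - ∂F_z/∂x = 0,
    (∇ × F)_z = ∂F_y/∂x - ∂F_x/∂y = 21x^2 + 21y^2.

On z = 3, (curl F)_z = 21x^2 + 21y^2.

Convert to polar (x = r cos θ, y = r sin θ, dA = r dr dθ); the integrand becomes 21r^2, so

    ∬_D (curl F)_z dA = ∫_0^{2π} ∫_0^{3} (21r^2) · r dr dθ.

Inner (r from 0 to 3): 1701/4.
Outer (θ from 0 to 2π): 1701π/2.

Therefore ∮_C F · dr = 1701π/2.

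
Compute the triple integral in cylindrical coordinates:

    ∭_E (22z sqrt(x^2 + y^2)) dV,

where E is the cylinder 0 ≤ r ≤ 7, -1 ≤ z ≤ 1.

In cylindrical coordinates, x = r cos(θ), y = r sin(θ), z = z, and dV = r dr dθ dz.

The integrand becomes 22r z, so

    ∭_E (22z sqrt(x^2 + y^2)) dV = ∫_{0}^{2π} ∫_{0}^{7} ∫_{-1}^{1} (22r z) · r dz dr dθ.

Inner (z): 0.
Middle (r from 0 to 7): 0.
Outer (θ): 0.

Therefore the triple integral equals 0.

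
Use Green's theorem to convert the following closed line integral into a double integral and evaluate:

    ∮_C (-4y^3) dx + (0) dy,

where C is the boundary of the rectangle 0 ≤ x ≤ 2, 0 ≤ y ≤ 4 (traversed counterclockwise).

Green's theorem converts the closed line integral into a double integral over the enclosed region D:

    ∮_C P dx + Q dy = ∬_D (∂Q/∂x - ∂P/∂y) dA.

Here P = -4y^3, Q = 0, so

    ∂Q/∂x = 0,    ∂P/∂y = -12y^2,
    ∂Q/∂x - ∂P/∂y = 12y^2.

D is the region 0 ≤ x ≤ 2, 0 ≤ y ≤ 4. Evaluating the double integral:

    ∬_D (12y^2) dA = ∫_0^{2} ∫_0^{4} (12y^2) dy dx.

Inner (y from 0 to 4): 256.
Outer (x from 0 to 2): 512.

Therefore ∮_C P dx + Q dy = 512.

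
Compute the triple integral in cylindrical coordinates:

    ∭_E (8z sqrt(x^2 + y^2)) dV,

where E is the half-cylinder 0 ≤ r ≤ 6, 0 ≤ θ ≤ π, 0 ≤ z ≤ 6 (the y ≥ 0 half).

In cylindrical coordinates, x = r cos(θ), y = r sin(θ), z = z, and dV = r dr dθ dz.

The integrand becomes 8r z, so

    ∭_E (8z sqrt(x^2 + y^2)) dV = ∫_{0}^{π} ∫_{0}^{6} ∫_{0}^{6} (8r z) · r dz dr dθ.

Inner (z): 144r^2.
Middle (r from 0 to 6): 10368.
Outer (θ): 10368π.

Therefore the triple integral equals 10368π.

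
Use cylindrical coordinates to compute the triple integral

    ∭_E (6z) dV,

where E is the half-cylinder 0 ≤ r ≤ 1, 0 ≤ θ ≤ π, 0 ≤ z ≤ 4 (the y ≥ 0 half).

In cylindrical coordinates, x = r cos(θ), y = r sin(θ), z = z, and dV = r dr dθ dz.

The integrand becomes 6z, so

    ∭_E (6z) dV = ∫_{0}^{π} ∫_{0}^{1} ∫_{0}^{4} (6z) · r dz dr dθ.

Inner (z): 48r.
Middle (r from 0 to 1): 24.
Outer (θ): 24π.

Therefore the triple integral equals 24π.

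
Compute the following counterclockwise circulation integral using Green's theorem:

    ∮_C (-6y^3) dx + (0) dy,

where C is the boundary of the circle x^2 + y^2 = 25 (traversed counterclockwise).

Green's theorem converts the closed line integral into a double integral over the enclosed region D:

    ∮_C P dx + Q dy = ∬_D (∂Q/∂x - ∂P/∂y) dA.

Here P = -6y^3, Q = 0, so

    ∂Q/∂x = 0,    ∂P/∂y = -18y^2,
    ∂Q/∂x - ∂P/∂y = 18y^2.

D is the region x^2 + y^2 ≤ 25. Evaluating the double integral:

In polar coordinates (x = r cos θ, y = r sin θ, dA = r dr dθ) the integrand becomes 18r^2sin(θ)^2, so

    ∬_D (18y^2) dA = ∫_0^{2π} ∫_0^{5} (18r^2sin(θ)^2) · r dr dθ.

Inner (r from 0 to 5): 5625sin(θ)^2/2.
Outer (θ from 0 to 2π): 5625π/2.

Therefore ∮_C P dx + Q dy = 5625π/2.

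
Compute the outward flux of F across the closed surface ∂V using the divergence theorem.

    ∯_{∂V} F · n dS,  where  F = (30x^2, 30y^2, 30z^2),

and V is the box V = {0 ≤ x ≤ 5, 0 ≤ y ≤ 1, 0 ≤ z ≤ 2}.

By the divergence theorem,

    ∯_{∂V} F · n dS = ∭_V (∇ · F) dV.

Compute the divergence:
    ∇ · F = ∂F_x/∂x + ∂F_y/∂y + ∂F_z/∂z = 60x + 60y + 60z.

V is a rectangular box, so dV = dx dy dz with 0 ≤ x ≤ 5, 0 ≤ y ≤ 1, 0 ≤ z ≤ 2.

Integrate (60x + 60y + 60z) over V as an iterated integral:

    ∭_V (∇·F) dV = ∫_0^{5} ∫_0^{1} ∫_0^{2} (60x + 60y + 60z) dz dy dx.

Inner (z from 0 to 2): 120x + 120y + 120.
Middle (y from 0 to 1): 120x + 180.
Outer (x from 0 to 5): 2400.

Therefore ∯_{∂V} F · n dS = 2400.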